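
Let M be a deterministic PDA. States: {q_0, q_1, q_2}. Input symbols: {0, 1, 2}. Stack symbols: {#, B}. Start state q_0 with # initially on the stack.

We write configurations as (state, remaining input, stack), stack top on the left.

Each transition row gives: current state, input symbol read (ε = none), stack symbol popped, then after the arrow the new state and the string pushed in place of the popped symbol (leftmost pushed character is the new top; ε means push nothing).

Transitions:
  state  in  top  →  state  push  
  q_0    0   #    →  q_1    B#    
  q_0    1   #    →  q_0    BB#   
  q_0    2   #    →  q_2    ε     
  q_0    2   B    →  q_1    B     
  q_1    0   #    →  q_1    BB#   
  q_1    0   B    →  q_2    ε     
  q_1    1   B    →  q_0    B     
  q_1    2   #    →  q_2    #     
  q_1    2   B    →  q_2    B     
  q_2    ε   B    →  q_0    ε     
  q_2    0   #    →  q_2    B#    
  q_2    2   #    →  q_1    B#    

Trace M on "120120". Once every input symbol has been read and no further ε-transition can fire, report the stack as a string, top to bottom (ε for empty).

#

(q_0, 120120, #)
  read 1, top #: go to q_0, push BB# → (q_0, 20120, BB#)
  read 2, top B: go to q_1, push B → (q_1, 0120, BB#)
  read 0, top B: go to q_2, push ε → (q_2, 120, B#)
  ε-move, top B: go to q_0, push ε → (q_0, 120, #)
  read 1, top #: go to q_0, push BB# → (q_0, 20, BB#)
  read 2, top B: go to q_1, push B → (q_1, 0, BB#)
  read 0, top B: go to q_2, push ε → (q_2, ε, B#)
  ε-move, top B: go to q_0, push ε → (q_0, ε, #)
All input consumed in state q_0 with stack #.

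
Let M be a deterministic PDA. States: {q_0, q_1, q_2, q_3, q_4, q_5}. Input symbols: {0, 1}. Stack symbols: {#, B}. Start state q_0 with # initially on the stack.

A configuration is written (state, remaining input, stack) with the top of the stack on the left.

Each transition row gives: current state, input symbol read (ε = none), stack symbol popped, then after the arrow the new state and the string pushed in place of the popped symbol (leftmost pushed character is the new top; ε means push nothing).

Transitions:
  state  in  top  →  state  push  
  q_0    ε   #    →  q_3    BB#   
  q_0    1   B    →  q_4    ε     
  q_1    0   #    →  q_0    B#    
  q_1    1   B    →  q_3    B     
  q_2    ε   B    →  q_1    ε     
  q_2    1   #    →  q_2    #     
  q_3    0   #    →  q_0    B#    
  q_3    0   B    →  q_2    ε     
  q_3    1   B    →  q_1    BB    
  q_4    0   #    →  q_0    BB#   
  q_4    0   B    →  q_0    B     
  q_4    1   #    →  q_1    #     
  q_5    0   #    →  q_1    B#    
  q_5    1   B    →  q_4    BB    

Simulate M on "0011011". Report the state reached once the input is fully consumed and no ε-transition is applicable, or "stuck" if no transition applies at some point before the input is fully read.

(q_0, 0011011, #) ⊢ (q_3, 0011011, BB#) ⊢ (q_2, 011011, B#) ⊢ (q_1, 011011, #) ⊢ (q_0, 11011, B#) ⊢ (q_4, 1011, #) ⊢ (q_1, 011, #) ⊢ (q_0, 11, B#) ⊢ (q_4, 1, #) ⊢ (q_1, ε, #)
All input consumed; M is in state q_1.

q_1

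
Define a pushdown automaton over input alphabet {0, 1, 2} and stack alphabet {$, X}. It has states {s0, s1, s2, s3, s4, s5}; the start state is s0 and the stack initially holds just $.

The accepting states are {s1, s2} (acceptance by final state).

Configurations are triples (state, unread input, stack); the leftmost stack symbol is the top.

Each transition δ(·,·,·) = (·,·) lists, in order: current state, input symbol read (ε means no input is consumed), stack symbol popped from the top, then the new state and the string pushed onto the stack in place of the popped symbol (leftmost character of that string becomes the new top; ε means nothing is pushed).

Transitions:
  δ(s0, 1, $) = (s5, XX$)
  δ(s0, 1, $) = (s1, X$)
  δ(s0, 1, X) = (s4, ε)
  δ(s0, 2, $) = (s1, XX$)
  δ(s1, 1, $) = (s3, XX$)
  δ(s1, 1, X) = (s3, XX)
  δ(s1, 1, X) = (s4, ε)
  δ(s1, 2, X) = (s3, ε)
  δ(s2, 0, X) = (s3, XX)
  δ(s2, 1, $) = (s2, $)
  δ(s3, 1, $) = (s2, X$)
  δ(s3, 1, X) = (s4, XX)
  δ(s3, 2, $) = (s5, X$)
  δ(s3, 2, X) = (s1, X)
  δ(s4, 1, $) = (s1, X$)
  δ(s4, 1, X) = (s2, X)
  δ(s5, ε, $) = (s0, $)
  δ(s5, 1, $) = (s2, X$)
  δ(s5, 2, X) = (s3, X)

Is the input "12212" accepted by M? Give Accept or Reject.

Accept

One accepting computation: (s0, 12212, $) ⊢ (s5, 2212, XX$) ⊢ (s3, 212, XX$) ⊢ (s1, 12, XX$) ⊢ (s3, 2, XXX$) ⊢ (s1, ε, XXX$)
All input consumed and state s1 ∈ F.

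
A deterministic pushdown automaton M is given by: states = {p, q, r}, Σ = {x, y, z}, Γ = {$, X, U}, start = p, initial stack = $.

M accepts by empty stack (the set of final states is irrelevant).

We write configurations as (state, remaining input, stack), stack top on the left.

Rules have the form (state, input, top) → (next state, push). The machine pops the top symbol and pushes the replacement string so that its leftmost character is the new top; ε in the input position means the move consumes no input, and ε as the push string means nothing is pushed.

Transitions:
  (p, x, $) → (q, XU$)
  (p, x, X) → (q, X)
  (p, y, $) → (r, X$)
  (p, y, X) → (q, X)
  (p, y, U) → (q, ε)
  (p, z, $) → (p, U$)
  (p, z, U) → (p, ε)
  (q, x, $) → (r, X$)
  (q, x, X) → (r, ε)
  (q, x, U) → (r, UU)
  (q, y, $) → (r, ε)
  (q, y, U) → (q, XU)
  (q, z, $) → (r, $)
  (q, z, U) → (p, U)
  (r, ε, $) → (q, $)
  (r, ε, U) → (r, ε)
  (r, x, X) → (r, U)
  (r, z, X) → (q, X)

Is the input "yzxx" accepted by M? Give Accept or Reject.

Reject

(p, yzxx, $) ⊢ (r, zxx, X$) ⊢ (q, xx, X$) ⊢ (r, x, $) ⊢ (q, x, $) ⊢ (r, ε, X$)
All input consumed; stack is X$, not empty, and no further ε-move applies.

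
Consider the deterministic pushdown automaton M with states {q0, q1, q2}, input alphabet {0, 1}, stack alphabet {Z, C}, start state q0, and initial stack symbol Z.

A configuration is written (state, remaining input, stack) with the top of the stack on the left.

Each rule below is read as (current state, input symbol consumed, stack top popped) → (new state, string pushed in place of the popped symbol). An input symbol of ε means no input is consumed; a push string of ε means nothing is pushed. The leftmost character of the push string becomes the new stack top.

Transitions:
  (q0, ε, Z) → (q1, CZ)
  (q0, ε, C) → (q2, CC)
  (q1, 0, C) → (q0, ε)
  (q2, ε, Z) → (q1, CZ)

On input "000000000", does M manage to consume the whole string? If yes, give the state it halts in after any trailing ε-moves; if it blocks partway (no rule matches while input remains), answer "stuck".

(q0, 000000000, Z) ⊢ (q1, 000000000, CZ) ⊢ (q0, 00000000, Z) ⊢ (q1, 00000000, CZ) ⊢ (q0, 0000000, Z) ⊢ (q1, 0000000, CZ) ⊢ (q0, 000000, Z) ⊢ (q1, 000000, CZ) ⊢ (q0, 00000, Z) ⊢ (q1, 00000, CZ) ⊢ (q0, 0000, Z) ⊢ (q1, 0000, CZ) ⊢ (q0, 000, Z) ⊢ (q1, 000, CZ) ⊢ (q0, 00, Z) ⊢ (q1, 00, CZ) ⊢ (q0, 0, Z) ⊢ (q1, 0, CZ) ⊢ (q0, ε, Z) ⊢ (q1, ε, CZ)
All input consumed; M is in state q1.

q1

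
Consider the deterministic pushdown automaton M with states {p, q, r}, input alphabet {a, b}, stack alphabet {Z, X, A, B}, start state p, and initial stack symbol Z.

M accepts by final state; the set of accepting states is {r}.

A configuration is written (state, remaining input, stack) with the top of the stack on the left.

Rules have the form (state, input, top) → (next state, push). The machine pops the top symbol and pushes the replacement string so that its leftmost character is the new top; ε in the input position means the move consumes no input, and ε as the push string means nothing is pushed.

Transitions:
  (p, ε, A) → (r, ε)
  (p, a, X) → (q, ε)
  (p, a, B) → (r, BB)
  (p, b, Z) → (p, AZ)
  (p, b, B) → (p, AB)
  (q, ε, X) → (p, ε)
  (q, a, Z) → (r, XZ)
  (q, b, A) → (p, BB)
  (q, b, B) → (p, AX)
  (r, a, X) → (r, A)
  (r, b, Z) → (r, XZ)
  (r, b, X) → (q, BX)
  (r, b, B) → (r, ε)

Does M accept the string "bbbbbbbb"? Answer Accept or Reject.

(p, bbbbbbbb, Z)
  read b, top Z: go to p, push AZ → (p, bbbbbbb, AZ)
  ε-move, top A: go to r, push ε → (r, bbbbbbb, Z)
  read b, top Z: go to r, push XZ → (r, bbbbbb, XZ)
  read b, top X: go to q, push BX → (q, bbbbb, BXZ)
  read b, top B: go to p, push AX → (p, bbbb, AXXZ)
  ε-move, top A: go to r, push ε → (r, bbbb, XXZ)
  read b, top X: go to q, push BX → (q, bbb, BXXZ)
  read b, top B: go to p, push AX → (p, bb, AXXXZ)
  ε-move, top A: go to r, push ε → (r, bb, XXXZ)
  read b, top X: go to q, push BX → (q, b, BXXXZ)
  read b, top B: go to p, push AX → (p, ε, AXXXXZ)
  ε-move, top A: go to r, push ε → (r, ε, XXXXZ)
All input consumed; state r ∈ F.

Accept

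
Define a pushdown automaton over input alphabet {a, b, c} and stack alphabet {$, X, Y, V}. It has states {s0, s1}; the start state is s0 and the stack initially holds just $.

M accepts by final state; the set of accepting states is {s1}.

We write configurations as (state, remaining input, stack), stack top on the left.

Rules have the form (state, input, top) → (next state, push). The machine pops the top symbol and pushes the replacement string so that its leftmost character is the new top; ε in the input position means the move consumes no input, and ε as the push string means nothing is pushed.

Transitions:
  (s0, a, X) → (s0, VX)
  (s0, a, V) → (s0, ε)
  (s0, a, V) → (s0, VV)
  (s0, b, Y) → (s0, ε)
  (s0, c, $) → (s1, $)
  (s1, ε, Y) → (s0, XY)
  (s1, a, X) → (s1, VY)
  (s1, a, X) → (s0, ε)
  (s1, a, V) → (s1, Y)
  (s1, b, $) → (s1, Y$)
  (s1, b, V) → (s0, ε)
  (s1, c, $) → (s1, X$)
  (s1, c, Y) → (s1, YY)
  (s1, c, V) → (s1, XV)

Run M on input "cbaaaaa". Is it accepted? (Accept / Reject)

Reject

No computation consumes all input and reaches a final state.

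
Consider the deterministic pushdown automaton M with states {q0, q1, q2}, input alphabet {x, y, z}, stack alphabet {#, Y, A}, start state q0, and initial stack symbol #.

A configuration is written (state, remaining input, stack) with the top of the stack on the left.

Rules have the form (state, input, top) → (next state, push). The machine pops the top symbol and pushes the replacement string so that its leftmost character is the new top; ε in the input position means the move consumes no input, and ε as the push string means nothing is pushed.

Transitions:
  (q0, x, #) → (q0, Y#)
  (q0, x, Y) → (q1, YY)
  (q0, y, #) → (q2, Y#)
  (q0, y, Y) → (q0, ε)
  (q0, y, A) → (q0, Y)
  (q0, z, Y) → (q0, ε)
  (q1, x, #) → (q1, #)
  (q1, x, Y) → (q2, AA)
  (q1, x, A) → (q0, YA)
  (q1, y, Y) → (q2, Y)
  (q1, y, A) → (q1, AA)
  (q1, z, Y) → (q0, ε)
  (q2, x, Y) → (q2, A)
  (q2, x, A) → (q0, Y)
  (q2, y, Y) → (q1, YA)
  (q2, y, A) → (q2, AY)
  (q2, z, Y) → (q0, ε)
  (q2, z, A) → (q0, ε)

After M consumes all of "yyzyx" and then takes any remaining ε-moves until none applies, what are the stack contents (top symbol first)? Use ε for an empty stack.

YY#

(q0, yyzyx, #)
  read y, top #: go to q2, push Y# → (q2, yzyx, Y#)
  read y, top Y: go to q1, push YA → (q1, zyx, YA#)
  read z, top Y: go to q0, push ε → (q0, yx, A#)
  read y, top A: go to q0, push Y → (q0, x, Y#)
  read x, top Y: go to q1, push YY → (q1, ε, YY#)
All input consumed in state q1 with stack YY#.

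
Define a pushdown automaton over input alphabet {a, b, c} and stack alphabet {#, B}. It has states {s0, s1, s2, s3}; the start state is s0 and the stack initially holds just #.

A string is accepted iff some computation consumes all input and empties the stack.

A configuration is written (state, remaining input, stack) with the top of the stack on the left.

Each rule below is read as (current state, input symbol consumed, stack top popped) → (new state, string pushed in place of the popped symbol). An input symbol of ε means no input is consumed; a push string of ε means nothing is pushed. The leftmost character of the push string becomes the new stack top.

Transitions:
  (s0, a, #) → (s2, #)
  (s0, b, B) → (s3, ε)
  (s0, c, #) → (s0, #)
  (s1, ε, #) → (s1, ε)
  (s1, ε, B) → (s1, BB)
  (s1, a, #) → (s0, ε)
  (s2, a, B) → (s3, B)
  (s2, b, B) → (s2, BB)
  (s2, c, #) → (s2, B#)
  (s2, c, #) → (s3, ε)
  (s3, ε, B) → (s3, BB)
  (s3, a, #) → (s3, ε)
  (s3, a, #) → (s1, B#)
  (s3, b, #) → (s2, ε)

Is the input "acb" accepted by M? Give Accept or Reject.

Reject

No computation consumes all input and empties the stack.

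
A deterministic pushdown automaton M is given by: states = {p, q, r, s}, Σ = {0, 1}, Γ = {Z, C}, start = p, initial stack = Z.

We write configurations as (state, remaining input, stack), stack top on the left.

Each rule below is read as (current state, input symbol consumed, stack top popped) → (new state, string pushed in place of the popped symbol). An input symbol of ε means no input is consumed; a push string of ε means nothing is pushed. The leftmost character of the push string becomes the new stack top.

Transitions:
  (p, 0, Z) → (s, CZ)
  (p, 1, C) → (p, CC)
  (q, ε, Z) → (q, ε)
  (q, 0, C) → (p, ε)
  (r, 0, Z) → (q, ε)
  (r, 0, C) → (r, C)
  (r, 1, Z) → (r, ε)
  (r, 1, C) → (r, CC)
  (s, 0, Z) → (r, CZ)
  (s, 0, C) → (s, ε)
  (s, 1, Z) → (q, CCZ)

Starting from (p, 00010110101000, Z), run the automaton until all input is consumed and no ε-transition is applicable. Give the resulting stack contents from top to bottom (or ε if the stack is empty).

CCCCCCZ

(p, 00010110101000, Z)
  read 0, top Z: go to s, push CZ → (s, 0010110101000, CZ)
  read 0, top C: go to s, push ε → (s, 010110101000, Z)
  read 0, top Z: go to r, push CZ → (r, 10110101000, CZ)
  read 1, top C: go to r, push CC → (r, 0110101000, CCZ)
  read 0, top C: go to r, push C → (r, 110101000, CCZ)
  read 1, top C: go to r, push CC → (r, 10101000, CCCZ)
  read 1, top C: go to r, push CC → (r, 0101000, CCCCZ)
  read 0, top C: go to r, push C → (r, 101000, CCCCZ)
  read 1, top C: go to r, push CC → (r, 01000, CCCCCZ)
  read 0, top C: go to r, push C → (r, 1000, CCCCCZ)
  read 1, top C: go to r, push CC → (r, 000, CCCCCCZ)
  read 0, top C: go to r, push C → (r, 00, CCCCCCZ)
  read 0, top C: go to r, push C → (r, 0, CCCCCCZ)
  read 0, top C: go to r, push C → (r, ε, CCCCCCZ)
All input consumed in state r with stack CCCCCCZ.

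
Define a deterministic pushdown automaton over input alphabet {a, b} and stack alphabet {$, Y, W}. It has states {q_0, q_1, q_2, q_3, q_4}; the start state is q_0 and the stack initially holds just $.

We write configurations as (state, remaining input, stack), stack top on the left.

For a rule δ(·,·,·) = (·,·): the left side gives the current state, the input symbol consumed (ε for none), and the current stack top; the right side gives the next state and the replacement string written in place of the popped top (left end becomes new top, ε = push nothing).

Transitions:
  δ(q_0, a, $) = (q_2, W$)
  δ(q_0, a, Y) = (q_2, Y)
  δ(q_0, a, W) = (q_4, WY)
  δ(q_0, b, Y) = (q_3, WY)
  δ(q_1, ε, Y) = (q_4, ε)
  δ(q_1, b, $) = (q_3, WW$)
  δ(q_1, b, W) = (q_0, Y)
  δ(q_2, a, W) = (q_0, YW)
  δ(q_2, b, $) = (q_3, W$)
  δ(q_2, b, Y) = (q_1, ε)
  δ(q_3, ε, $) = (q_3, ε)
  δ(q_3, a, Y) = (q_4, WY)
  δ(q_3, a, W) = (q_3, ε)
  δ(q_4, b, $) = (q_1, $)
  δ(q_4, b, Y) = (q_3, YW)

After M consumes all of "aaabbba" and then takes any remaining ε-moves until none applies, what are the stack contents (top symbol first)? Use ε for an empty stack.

Y$

(q_0, aaabbba, $)
  read a, top $: go to q_2, push W$ → (q_2, aabbba, W$)
  read a, top W: go to q_0, push YW → (q_0, abbba, YW$)
  read a, top Y: go to q_2, push Y → (q_2, bbba, YW$)
  read b, top Y: go to q_1, push ε → (q_1, bba, W$)
  read b, top W: go to q_0, push Y → (q_0, ba, Y$)
  read b, top Y: go to q_3, push WY → (q_3, a, WY$)
  read a, top W: go to q_3, push ε → (q_3, ε, Y$)
All input consumed in state q_3 with stack Y$.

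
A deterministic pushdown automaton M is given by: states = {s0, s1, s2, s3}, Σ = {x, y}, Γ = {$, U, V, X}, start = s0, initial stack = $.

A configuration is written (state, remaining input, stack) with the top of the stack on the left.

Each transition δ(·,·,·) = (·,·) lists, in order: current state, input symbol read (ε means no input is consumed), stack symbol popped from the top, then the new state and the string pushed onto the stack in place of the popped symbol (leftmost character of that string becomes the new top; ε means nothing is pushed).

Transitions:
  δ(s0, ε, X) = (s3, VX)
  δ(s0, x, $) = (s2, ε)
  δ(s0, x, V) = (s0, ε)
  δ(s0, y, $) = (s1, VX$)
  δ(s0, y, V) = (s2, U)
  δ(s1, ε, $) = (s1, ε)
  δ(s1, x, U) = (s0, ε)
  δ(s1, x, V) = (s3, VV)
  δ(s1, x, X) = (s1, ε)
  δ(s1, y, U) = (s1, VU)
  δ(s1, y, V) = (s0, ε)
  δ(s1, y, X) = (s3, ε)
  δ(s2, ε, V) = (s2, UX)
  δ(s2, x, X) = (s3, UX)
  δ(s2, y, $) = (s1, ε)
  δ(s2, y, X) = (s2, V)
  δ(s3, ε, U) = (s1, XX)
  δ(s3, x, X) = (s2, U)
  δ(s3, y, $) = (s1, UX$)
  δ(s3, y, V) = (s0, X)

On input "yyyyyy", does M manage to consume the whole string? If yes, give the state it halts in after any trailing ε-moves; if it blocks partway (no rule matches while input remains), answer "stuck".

(s0, yyyyyy, $) ⊢ (s1, yyyyy, VX$) ⊢ (s0, yyyy, X$) ⊢ (s3, yyyy, VX$) ⊢ (s0, yyy, XX$) ⊢ (s3, yyy, VXX$) ⊢ (s0, yy, XXX$) ⊢ (s3, yy, VXXX$) ⊢ (s0, y, XXXX$) ⊢ (s3, y, VXXXX$) ⊢ (s0, ε, XXXXX$) ⊢ (s3, ε, VXXXXX$)
All input consumed; M is in state s3.

s3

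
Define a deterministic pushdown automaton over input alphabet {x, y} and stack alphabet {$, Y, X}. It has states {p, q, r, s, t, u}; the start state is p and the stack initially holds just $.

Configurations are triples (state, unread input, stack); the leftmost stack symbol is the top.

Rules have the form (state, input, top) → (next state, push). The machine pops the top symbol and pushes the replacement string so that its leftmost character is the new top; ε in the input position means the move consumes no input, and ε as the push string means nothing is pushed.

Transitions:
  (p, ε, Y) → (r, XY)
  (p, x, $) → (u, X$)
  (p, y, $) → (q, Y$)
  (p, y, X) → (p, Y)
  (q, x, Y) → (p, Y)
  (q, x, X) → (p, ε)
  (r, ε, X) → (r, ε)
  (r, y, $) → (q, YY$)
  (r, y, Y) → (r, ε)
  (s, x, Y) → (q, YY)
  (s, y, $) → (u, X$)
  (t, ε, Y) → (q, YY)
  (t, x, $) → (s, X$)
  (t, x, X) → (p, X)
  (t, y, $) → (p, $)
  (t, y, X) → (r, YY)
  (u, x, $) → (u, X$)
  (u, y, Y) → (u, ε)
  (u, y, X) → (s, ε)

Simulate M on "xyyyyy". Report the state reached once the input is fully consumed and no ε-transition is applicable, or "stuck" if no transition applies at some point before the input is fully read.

s

(p, xyyyyy, $)
  read x, top $: go to u, push X$ → (u, yyyyy, X$)
  read y, top X: go to s, push ε → (s, yyyy, $)
  read y, top $: go to u, push X$ → (u, yyy, X$)
  read y, top X: go to s, push ε → (s, yy, $)
  read y, top $: go to u, push X$ → (u, y, X$)
  read y, top X: go to s, push ε → (s, ε, $)
All input consumed; M is in state s.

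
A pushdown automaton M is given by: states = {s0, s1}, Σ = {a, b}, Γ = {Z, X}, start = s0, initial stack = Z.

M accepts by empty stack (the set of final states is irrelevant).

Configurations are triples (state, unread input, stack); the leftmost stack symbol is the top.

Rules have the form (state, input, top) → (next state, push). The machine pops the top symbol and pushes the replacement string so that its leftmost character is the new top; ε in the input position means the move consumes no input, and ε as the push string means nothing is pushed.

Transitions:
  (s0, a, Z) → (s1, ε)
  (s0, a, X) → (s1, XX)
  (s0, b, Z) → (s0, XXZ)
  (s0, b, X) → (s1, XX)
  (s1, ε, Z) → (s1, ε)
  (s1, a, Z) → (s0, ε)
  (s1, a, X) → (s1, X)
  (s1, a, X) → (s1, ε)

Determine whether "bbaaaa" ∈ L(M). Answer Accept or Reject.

Accept

One accepting computation: (s0, bbaaaa, Z) ⊢ (s0, baaaa, XXZ) ⊢ (s1, aaaa, XXXZ) ⊢ (s1, aaa, XXZ) ⊢ (s1, aa, XZ) ⊢ (s1, a, Z) ⊢ (s0, ε, ε)
All input consumed and the stack is empty.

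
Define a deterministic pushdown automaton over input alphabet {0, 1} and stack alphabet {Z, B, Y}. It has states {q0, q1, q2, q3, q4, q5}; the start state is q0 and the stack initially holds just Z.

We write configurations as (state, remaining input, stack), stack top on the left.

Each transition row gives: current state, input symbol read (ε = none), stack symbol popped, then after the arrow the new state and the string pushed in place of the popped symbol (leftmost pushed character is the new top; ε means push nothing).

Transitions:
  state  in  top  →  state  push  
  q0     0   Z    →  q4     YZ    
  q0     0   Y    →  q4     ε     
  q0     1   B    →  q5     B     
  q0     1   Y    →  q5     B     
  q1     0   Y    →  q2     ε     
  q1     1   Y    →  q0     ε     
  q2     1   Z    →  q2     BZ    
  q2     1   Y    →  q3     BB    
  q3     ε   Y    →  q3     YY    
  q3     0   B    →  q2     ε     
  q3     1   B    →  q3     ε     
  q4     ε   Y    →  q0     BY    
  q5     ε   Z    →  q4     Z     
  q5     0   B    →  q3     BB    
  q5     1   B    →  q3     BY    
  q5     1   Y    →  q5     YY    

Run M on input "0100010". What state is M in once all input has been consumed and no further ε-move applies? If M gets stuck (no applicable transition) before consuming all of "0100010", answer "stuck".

stuck

(q0, 0100010, Z)
  read 0, top Z: go to q4, push YZ → (q4, 100010, YZ)
  ε-move, top Y: go to q0, push BY → (q0, 100010, BYZ)
  read 1, top B: go to q5, push B → (q5, 00010, BYZ)
  read 0, top B: go to q3, push BB → (q3, 0010, BBYZ)
  read 0, top B: go to q2, push ε → (q2, 010, BYZ)
No transition for (q2, 0, top B); M blocks with input 010 remaining.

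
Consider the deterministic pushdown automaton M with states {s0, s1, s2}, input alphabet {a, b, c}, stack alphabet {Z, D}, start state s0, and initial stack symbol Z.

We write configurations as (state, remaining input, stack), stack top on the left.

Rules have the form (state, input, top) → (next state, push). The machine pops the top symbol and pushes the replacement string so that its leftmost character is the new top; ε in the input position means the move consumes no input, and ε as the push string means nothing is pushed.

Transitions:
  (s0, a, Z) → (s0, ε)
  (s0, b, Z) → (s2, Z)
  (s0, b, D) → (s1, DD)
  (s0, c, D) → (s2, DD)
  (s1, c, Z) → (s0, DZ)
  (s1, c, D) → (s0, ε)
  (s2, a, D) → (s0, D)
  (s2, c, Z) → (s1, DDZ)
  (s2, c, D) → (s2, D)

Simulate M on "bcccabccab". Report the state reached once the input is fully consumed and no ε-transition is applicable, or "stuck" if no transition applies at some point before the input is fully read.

(s0, bcccabccab, Z)
  read b, top Z: go to s2, push Z → (s2, cccabccab, Z)
  read c, top Z: go to s1, push DDZ → (s1, ccabccab, DDZ)
  read c, top D: go to s0, push ε → (s0, cabccab, DZ)
  read c, top D: go to s2, push DD → (s2, abccab, DDZ)
  read a, top D: go to s0, push D → (s0, bccab, DDZ)
  read b, top D: go to s1, push DD → (s1, ccab, DDDZ)
  read c, top D: go to s0, push ε → (s0, cab, DDZ)
  read c, top D: go to s2, push DD → (s2, ab, DDDZ)
  read a, top D: go to s0, push D → (s0, b, DDDZ)
  read b, top D: go to s1, push DD → (s1, ε, DDDDZ)
All input consumed; M is in state s1.

s1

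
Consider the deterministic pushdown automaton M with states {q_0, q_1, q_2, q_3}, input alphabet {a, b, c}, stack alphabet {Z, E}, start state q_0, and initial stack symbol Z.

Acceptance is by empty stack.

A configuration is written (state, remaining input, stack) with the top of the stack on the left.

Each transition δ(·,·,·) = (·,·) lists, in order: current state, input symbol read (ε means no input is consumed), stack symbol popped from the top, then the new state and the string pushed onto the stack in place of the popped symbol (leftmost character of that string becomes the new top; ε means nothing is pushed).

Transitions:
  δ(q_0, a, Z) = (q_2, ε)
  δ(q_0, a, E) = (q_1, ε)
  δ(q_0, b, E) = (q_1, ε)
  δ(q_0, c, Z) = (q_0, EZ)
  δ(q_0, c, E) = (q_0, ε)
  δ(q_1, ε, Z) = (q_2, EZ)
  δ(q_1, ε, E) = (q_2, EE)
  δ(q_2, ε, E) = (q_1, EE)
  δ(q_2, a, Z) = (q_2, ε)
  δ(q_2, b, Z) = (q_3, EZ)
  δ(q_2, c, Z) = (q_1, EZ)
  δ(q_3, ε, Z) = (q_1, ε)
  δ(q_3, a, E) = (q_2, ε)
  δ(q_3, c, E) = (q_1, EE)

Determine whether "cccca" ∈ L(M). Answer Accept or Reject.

(q_0, cccca, Z)
  read c, top Z: go to q_0, push EZ → (q_0, ccca, EZ)
  read c, top E: go to q_0, push ε → (q_0, cca, Z)
  read c, top Z: go to q_0, push EZ → (q_0, ca, EZ)
  read c, top E: go to q_0, push ε → (q_0, a, Z)
  read a, top Z: go to q_2, push ε → (q_2, ε, ε)
All input consumed and the stack is empty.

Accept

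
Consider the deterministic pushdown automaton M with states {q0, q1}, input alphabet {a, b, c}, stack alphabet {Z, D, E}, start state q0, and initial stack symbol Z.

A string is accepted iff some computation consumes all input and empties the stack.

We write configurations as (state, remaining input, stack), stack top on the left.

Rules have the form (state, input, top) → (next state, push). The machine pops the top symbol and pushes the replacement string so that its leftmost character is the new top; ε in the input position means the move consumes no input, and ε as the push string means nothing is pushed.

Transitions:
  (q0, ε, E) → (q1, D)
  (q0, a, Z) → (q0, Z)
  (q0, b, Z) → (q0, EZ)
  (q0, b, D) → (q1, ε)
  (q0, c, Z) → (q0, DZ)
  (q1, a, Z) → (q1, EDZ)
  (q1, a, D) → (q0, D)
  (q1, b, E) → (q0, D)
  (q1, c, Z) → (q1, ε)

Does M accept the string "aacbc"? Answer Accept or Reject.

Accept

(q0, aacbc, Z)
  read a, top Z: go to q0, push Z → (q0, acbc, Z)
  read a, top Z: go to q0, push Z → (q0, cbc, Z)
  read c, top Z: go to q0, push DZ → (q0, bc, DZ)
  read b, top D: go to q1, push ε → (q1, c, Z)
  read c, top Z: go to q1, push ε → (q1, ε, ε)
All input consumed and the stack is empty.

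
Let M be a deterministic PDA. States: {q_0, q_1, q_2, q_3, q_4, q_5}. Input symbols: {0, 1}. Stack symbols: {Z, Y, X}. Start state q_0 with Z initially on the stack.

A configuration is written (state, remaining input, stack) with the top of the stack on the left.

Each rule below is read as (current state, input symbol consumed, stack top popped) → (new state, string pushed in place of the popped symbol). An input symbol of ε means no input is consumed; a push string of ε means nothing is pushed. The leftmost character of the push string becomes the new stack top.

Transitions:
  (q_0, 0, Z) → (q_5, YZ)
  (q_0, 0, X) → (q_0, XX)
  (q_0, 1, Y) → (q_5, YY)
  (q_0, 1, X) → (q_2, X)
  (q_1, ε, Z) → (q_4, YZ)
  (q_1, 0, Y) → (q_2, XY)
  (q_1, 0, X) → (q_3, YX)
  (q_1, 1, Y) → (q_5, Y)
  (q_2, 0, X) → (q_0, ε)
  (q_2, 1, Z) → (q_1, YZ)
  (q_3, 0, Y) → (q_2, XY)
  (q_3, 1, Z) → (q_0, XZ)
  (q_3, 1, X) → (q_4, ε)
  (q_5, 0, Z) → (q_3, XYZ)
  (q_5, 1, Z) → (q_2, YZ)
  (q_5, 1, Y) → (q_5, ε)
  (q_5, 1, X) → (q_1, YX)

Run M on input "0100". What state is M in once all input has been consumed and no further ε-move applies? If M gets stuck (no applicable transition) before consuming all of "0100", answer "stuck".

(q_0, 0100, Z) ⊢ (q_5, 100, YZ) ⊢ (q_5, 00, Z) ⊢ (q_3, 0, XYZ)
No transition for (q_3, 0, top X); M blocks with input 0 remaining.

stuck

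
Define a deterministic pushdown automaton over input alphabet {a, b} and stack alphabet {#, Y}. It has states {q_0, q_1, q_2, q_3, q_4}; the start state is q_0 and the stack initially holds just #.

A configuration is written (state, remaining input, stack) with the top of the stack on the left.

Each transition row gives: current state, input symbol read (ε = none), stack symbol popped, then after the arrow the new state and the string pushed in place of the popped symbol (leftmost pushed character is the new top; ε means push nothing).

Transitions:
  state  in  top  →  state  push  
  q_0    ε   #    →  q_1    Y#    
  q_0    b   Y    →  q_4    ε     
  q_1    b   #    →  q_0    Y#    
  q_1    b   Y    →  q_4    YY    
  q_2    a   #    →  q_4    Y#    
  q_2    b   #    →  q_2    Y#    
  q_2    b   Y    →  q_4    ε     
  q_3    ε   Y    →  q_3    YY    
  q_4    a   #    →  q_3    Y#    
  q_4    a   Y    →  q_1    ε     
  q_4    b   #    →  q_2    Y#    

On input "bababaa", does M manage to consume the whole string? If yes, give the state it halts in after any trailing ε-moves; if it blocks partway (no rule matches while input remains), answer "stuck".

stuck

(q_0, bababaa, #) ⊢ (q_1, bababaa, Y#) ⊢ (q_4, ababaa, YY#) ⊢ (q_1, babaa, Y#) ⊢ (q_4, abaa, YY#) ⊢ (q_1, baa, Y#) ⊢ (q_4, aa, YY#) ⊢ (q_1, a, Y#)
No transition for (q_1, a, top Y); M blocks with input a remaining.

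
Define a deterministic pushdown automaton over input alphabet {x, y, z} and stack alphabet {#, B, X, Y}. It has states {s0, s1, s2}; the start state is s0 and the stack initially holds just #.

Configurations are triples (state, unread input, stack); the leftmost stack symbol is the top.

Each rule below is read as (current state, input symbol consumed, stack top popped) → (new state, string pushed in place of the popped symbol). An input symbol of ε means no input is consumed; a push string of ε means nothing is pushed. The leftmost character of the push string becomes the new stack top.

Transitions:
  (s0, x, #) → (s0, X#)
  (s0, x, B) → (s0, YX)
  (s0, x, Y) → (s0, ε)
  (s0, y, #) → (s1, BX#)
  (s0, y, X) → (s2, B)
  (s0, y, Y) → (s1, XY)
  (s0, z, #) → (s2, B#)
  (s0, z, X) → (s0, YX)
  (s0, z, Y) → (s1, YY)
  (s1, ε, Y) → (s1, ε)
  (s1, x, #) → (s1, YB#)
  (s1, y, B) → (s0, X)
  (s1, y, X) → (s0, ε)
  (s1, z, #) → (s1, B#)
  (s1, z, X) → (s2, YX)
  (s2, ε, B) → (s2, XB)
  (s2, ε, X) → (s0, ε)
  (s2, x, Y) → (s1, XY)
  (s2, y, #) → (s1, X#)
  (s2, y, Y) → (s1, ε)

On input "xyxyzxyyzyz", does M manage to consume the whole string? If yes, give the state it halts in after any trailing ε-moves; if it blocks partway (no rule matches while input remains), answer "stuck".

s2

(s0, xyxyzxyyzyz, #)
  read x, top #: go to s0, push X# → (s0, yxyzxyyzyz, X#)
  read y, top X: go to s2, push B → (s2, xyzxyyzyz, B#)
  ε-move, top B: go to s2, push XB → (s2, xyzxyyzyz, XB#)
  ε-move, top X: go to s0, push ε → (s0, xyzxyyzyz, B#)
  read x, top B: go to s0, push YX → (s0, yzxyyzyz, YX#)
  read y, top Y: go to s1, push XY → (s1, zxyyzyz, XYX#)
  read z, top X: go to s2, push YX → (s2, xyyzyz, YXYX#)
  read x, top Y: go to s1, push XY → (s1, yyzyz, XYXYX#)
  read y, top X: go to s0, push ε → (s0, yzyz, YXYX#)
  read y, top Y: go to s1, push XY → (s1, zyz, XYXYX#)
  read z, top X: go to s2, push YX → (s2, yz, YXYXYX#)
  read y, top Y: go to s1, push ε → (s1, z, XYXYX#)
  read z, top X: go to s2, push YX → (s2, ε, YXYXYX#)
All input consumed; M is in state s2.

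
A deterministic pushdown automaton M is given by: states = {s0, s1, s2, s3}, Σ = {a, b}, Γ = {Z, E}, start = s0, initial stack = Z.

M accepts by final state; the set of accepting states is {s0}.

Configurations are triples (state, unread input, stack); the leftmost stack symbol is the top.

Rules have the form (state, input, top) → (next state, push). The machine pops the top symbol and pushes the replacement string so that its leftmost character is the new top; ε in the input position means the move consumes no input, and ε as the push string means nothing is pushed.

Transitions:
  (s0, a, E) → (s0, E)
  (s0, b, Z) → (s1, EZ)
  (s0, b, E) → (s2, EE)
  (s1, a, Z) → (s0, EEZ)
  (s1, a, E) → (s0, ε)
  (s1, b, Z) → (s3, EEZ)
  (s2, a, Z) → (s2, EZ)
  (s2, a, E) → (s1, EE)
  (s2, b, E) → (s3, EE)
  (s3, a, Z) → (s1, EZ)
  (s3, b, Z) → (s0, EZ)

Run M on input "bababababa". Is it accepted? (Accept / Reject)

(s0, bababababa, Z) ⊢ (s1, ababababa, EZ) ⊢ (s0, babababa, Z) ⊢ (s1, abababa, EZ) ⊢ (s0, bababa, Z) ⊢ (s1, ababa, EZ) ⊢ (s0, baba, Z) ⊢ (s1, aba, EZ) ⊢ (s0, ba, Z) ⊢ (s1, a, EZ) ⊢ (s0, ε, Z)
All input consumed; state s0 ∈ F.

Accept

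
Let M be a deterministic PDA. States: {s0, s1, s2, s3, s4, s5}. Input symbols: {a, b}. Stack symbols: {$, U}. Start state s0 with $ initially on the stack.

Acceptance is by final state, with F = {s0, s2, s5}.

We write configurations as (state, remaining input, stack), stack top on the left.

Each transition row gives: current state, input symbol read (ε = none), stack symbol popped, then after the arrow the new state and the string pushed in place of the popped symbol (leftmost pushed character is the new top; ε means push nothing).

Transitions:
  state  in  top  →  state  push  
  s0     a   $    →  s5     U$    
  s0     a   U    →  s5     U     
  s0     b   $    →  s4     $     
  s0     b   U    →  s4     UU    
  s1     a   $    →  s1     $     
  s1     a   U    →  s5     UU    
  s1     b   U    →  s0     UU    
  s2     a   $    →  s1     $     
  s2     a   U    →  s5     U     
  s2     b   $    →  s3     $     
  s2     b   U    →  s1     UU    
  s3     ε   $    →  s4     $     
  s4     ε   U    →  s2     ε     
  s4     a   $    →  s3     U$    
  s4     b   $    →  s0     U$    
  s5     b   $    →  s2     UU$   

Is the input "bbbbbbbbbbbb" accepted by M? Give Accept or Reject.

(s0, bbbbbbbbbbbb, $)
  read b, top $: go to s4, push $ → (s4, bbbbbbbbbbb, $)
  read b, top $: go to s0, push U$ → (s0, bbbbbbbbbb, U$)
  read b, top U: go to s4, push UU → (s4, bbbbbbbbb, UU$)
  ε-move, top U: go to s2, push ε → (s2, bbbbbbbbb, U$)
  read b, top U: go to s1, push UU → (s1, bbbbbbbb, UU$)
  read b, top U: go to s0, push UU → (s0, bbbbbbb, UUU$)
  read b, top U: go to s4, push UU → (s4, bbbbbb, UUUU$)
  ε-move, top U: go to s2, push ε → (s2, bbbbbb, UUU$)
  read b, top U: go to s1, push UU → (s1, bbbbb, UUUU$)
  read b, top U: go to s0, push UU → (s0, bbbb, UUUUU$)
  read b, top U: go to s4, push UU → (s4, bbb, UUUUUU$)
  ε-move, top U: go to s2, push ε → (s2, bbb, UUUUU$)
  read b, top U: go to s1, push UU → (s1, bb, UUUUUU$)
  read b, top U: go to s0, push UU → (s0, b, UUUUUUU$)
  read b, top U: go to s4, push UU → (s4, ε, UUUUUUUU$)
  ε-move, top U: go to s2, push ε → (s2, ε, UUUUUUU$)
All input consumed; state s2 ∈ F.

Accept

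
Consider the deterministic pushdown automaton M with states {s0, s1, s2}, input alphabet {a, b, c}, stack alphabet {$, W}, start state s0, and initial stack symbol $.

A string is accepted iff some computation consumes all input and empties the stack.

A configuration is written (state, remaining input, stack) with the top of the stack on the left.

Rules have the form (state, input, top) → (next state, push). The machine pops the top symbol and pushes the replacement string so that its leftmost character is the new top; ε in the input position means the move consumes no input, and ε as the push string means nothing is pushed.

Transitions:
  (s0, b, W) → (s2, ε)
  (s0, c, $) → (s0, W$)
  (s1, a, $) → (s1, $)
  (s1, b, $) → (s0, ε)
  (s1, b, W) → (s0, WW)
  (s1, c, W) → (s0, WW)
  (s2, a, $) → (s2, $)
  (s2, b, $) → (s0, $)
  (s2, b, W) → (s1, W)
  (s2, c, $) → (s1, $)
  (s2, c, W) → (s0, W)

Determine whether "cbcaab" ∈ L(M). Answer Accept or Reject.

Accept

(s0, cbcaab, $)
  read c, top $: go to s0, push W$ → (s0, bcaab, W$)
  read b, top W: go to s2, push ε → (s2, caab, $)
  read c, top $: go to s1, push $ → (s1, aab, $)
  read a, top $: go to s1, push $ → (s1, ab, $)
  read a, top $: go to s1, push $ → (s1, b, $)
  read b, top $: go to s0, push ε → (s0, ε, ε)
All input consumed and the stack is empty.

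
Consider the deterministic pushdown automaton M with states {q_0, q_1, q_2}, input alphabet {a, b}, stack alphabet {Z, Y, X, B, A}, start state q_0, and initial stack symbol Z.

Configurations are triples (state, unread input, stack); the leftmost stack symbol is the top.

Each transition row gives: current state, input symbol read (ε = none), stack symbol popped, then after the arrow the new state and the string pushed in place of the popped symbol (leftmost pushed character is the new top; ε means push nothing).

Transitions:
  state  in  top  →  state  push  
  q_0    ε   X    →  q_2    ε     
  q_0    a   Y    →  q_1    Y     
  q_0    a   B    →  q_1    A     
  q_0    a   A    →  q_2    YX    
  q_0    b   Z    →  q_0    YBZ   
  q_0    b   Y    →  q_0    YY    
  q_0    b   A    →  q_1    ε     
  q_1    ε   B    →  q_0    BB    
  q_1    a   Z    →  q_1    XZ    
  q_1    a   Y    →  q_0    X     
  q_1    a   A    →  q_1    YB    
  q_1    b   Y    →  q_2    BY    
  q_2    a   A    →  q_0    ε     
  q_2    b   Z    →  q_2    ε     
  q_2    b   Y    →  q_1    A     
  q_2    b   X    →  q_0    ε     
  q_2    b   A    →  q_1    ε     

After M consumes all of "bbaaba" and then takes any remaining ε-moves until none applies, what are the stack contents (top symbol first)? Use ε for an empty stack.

YBBZ

(q_0, bbaaba, Z)
  read b, top Z: go to q_0, push YBZ → (q_0, baaba, YBZ)
  read b, top Y: go to q_0, push YY → (q_0, aaba, YYBZ)
  read a, top Y: go to q_1, push Y → (q_1, aba, YYBZ)
  read a, top Y: go to q_0, push X → (q_0, ba, XYBZ)
  ε-move, top X: go to q_2, push ε → (q_2, ba, YBZ)
  read b, top Y: go to q_1, push A → (q_1, a, ABZ)
  read a, top A: go to q_1, push YB → (q_1, ε, YBBZ)
All input consumed in state q_1 with stack YBBZ.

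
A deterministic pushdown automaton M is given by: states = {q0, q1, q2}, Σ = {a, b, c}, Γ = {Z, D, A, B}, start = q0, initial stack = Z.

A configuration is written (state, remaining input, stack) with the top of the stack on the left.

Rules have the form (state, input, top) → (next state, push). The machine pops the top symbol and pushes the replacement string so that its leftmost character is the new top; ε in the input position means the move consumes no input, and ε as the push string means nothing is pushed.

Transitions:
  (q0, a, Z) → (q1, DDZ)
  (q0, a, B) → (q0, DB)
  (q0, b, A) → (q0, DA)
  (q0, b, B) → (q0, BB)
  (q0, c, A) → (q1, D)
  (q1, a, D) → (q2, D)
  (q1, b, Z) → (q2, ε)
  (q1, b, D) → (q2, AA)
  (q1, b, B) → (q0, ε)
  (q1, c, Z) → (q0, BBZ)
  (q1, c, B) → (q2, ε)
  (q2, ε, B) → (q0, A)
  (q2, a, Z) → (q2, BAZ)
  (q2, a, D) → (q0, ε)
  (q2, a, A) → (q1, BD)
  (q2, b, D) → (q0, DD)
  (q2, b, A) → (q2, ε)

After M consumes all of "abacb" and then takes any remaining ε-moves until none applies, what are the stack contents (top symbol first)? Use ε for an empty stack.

(q0, abacb, Z) ⊢ (q1, bacb, DDZ) ⊢ (q2, acb, AADZ) ⊢ (q1, cb, BDADZ) ⊢ (q2, b, DADZ) ⊢ (q0, ε, DDADZ)
All input consumed in state q0 with stack DDADZ.

DDADZ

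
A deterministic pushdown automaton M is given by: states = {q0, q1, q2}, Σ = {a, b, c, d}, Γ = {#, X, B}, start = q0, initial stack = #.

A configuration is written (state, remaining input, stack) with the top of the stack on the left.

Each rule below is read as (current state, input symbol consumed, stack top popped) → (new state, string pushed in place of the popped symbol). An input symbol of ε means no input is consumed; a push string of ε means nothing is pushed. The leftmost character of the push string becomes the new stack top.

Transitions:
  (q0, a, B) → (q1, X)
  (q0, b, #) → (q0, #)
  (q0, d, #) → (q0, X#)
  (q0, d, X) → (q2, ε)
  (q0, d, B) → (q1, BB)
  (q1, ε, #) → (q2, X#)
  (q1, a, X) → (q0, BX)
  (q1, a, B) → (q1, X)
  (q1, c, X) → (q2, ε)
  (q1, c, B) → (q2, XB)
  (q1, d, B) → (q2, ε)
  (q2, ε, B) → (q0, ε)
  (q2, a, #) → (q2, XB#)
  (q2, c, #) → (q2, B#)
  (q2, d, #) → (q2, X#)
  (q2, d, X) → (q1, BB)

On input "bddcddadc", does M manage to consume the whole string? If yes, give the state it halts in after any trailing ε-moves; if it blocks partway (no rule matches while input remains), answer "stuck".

(q0, bddcddadc, #) ⊢ (q0, ddcddadc, #) ⊢ (q0, dcddadc, X#) ⊢ (q2, cddadc, #) ⊢ (q2, ddadc, B#) ⊢ (q0, ddadc, #) ⊢ (q0, dadc, X#) ⊢ (q2, adc, #) ⊢ (q2, dc, XB#) ⊢ (q1, c, BBB#) ⊢ (q2, ε, XBBB#)
All input consumed; M is in state q2.

q2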